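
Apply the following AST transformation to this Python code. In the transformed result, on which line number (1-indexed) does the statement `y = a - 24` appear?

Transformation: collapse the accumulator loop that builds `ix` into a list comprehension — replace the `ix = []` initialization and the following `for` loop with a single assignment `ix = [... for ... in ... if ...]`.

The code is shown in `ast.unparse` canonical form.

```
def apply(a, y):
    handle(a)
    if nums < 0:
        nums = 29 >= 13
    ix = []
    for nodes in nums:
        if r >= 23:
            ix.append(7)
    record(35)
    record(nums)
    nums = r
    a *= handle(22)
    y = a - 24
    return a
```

10

Transformed code:
def apply(a, y):
    handle(a)
    if nums < 0:
        nums = 29 >= 13
    ix = [7 for nodes in nums if r >= 23]
    record(35)
    record(nums)
    nums = r
    a *= handle(22)
    y = a - 24
    return a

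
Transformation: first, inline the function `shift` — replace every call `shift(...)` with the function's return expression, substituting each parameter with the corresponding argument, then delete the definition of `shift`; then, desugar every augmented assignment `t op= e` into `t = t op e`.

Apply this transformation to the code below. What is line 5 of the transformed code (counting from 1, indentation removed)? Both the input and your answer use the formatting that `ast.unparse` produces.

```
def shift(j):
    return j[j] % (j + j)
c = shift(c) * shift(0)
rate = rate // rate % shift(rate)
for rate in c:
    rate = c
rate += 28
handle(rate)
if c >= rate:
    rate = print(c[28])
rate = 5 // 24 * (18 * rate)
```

Transformed code:
c = c[c] % (c + c) * (0[0] % (0 + 0))
rate = rate // rate % (rate[rate] % (rate + rate))
for rate in c:
    rate = c
rate = rate + 28
handle(rate)
if c >= rate:
    rate = print(c[28])
rate = 5 // 24 * (18 * rate)

rate = rate + 28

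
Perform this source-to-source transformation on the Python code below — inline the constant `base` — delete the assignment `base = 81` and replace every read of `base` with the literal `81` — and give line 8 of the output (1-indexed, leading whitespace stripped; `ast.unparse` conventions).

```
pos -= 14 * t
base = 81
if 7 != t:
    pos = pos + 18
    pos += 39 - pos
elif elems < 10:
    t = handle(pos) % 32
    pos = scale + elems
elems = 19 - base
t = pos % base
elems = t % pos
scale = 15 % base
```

elems = 19 - 81

Transformed code:
pos -= 14 * t
if 7 != t:
    pos = pos + 18
    pos += 39 - pos
elif elems < 10:
    t = handle(pos) % 32
    pos = scale + elems
elems = 19 - 81
t = pos % 81
elems = t % pos
scale = 15 % 81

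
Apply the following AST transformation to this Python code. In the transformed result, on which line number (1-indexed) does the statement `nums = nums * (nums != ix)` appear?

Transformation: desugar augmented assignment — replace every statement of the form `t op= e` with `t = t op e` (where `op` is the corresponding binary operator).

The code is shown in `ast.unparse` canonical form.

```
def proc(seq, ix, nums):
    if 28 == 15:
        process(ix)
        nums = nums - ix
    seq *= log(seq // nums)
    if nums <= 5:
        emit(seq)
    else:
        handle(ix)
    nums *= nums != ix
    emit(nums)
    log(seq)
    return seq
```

Transformed code:
def proc(seq, ix, nums):
    if 28 == 15:
        process(ix)
        nums = nums - ix
    seq = seq * log(seq // nums)
    if nums <= 5:
        emit(seq)
    else:
        handle(ix)
    nums = nums * (nums != ix)
    emit(nums)
    log(seq)
    return seq

10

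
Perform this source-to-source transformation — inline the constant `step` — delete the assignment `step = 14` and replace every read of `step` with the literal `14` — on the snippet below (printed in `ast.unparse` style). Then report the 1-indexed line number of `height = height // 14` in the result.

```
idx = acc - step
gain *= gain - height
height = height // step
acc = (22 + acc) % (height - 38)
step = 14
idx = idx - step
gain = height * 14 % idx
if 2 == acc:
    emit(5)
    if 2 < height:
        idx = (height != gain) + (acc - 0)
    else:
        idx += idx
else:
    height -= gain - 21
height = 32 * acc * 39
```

3

Transformed code:
idx = acc - 14
gain *= gain - height
height = height // 14
acc = (22 + acc) % (height - 38)
idx = idx - 14
gain = height * 14 % idx
if 2 == acc:
    emit(5)
    if 2 < height:
        idx = (height != gain) + (acc - 0)
    else:
        idx += idx
else:
    height -= gain - 21
height = 32 * acc * 39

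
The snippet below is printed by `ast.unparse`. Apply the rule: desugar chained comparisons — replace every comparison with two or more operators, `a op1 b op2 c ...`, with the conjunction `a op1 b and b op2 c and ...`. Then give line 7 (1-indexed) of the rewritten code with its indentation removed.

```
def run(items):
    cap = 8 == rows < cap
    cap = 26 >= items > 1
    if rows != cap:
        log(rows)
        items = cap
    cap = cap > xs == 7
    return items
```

Transformed code:
def run(items):
    cap = 8 == rows and rows < cap
    cap = 26 >= items and items > 1
    if rows != cap:
        log(rows)
        items = cap
    cap = cap > xs and xs == 7
    return items

cap = cap > xs and xs == 7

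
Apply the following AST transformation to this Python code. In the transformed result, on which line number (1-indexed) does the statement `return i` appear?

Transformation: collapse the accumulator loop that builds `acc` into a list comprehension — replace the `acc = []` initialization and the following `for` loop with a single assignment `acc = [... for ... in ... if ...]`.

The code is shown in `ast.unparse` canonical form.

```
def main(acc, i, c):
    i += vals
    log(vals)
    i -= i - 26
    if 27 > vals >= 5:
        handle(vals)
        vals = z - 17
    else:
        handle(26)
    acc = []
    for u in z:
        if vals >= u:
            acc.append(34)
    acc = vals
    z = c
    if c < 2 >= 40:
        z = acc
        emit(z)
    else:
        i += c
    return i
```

Transformed code:
def main(acc, i, c):
    i += vals
    log(vals)
    i -= i - 26
    if 27 > vals >= 5:
        handle(vals)
        vals = z - 17
    else:
        handle(26)
    acc = [34 for u in z if vals >= u]
    acc = vals
    z = c
    if c < 2 >= 40:
        z = acc
        emit(z)
    else:
        i += c
    return i

18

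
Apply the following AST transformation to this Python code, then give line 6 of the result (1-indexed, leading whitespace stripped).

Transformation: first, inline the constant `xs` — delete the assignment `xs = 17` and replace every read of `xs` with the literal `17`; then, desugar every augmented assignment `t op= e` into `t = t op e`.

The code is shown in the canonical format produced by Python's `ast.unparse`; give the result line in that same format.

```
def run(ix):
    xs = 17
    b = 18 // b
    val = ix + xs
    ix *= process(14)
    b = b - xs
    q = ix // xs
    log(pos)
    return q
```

q = ix // 17

Transformed code:
def run(ix):
    b = 18 // b
    val = ix + 17
    ix = ix * process(14)
    b = b - 17
    q = ix // 17
    log(pos)
    return q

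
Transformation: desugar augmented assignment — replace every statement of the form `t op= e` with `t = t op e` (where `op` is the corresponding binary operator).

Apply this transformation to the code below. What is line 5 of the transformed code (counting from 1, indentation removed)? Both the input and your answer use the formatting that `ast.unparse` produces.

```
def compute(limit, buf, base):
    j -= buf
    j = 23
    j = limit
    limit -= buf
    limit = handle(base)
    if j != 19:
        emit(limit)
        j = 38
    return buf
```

limit = limit - buf

Transformed code:
def compute(limit, buf, base):
    j = j - buf
    j = 23
    j = limit
    limit = limit - buf
    limit = handle(base)
    if j != 19:
        emit(limit)
        j = 38
    return buf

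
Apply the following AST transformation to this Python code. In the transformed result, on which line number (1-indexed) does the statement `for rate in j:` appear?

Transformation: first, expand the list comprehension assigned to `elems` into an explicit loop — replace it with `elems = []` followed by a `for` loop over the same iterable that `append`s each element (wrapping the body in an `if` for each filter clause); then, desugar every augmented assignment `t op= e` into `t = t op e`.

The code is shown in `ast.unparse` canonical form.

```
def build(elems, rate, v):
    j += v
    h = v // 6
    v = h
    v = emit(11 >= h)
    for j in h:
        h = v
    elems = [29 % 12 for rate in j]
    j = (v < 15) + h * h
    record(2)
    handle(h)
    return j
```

Transformed code:
def build(elems, rate, v):
    j = j + v
    h = v // 6
    v = h
    v = emit(11 >= h)
    for j in h:
        h = v
    elems = []
    for rate in j:
        elems.append(29 % 12)
    j = (v < 15) + h * h
    record(2)
    handle(h)
    return j

9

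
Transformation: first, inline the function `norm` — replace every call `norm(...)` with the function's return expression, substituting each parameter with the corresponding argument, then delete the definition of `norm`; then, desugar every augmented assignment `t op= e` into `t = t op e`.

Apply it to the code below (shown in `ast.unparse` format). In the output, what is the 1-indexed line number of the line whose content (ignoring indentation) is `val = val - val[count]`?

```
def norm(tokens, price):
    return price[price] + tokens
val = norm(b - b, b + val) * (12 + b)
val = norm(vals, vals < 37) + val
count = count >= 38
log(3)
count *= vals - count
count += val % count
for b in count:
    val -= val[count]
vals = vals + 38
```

Transformed code:
val = ((b + val)[b + val] + (b - b)) * (12 + b)
val = (vals < 37)[vals < 37] + vals + val
count = count >= 38
log(3)
count = count * (vals - count)
count = count + val % count
for b in count:
    val = val - val[count]
vals = vals + 38

8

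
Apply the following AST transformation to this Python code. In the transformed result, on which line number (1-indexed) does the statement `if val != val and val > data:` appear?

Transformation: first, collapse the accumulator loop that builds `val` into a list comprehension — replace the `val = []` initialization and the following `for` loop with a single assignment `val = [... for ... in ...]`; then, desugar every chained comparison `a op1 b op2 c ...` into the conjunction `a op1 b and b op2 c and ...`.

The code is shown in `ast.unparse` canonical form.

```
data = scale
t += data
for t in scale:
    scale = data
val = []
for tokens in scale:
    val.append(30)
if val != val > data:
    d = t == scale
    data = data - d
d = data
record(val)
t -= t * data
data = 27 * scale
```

6

Transformed code:
data = scale
t += data
for t in scale:
    scale = data
val = [30 for tokens in scale]
if val != val and val > data:
    d = t == scale
    data = data - d
d = data
record(val)
t -= t * data
data = 27 * scale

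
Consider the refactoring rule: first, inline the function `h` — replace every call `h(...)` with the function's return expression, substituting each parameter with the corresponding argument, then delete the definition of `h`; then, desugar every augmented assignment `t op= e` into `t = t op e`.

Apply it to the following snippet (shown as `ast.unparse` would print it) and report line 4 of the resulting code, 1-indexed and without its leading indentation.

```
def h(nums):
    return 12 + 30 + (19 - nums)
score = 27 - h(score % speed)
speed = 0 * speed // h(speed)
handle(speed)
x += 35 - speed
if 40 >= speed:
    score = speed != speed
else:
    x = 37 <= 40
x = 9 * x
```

x = x + (35 - speed)

Transformed code:
score = 27 - (12 + 30 + (19 - score % speed))
speed = 0 * speed // (12 + 30 + (19 - speed))
handle(speed)
x = x + (35 - speed)
if 40 >= speed:
    score = speed != speed
else:
    x = 37 <= 40
x = 9 * x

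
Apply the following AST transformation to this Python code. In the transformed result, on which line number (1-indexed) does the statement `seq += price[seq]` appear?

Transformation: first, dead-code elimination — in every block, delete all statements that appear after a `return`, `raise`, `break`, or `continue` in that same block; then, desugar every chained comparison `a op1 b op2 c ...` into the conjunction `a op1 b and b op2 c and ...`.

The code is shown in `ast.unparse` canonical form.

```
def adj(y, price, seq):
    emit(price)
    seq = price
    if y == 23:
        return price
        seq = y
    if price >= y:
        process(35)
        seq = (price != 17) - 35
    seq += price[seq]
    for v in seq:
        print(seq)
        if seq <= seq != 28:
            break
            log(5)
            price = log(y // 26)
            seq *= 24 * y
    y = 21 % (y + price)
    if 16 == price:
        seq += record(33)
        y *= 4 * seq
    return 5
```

9

Transformed code:
def adj(y, price, seq):
    emit(price)
    seq = price
    if y == 23:
        return price
    if price >= y:
        process(35)
        seq = (price != 17) - 35
    seq += price[seq]
    for v in seq:
        print(seq)
        if seq <= seq and seq != 28:
            break
    y = 21 % (y + price)
    if 16 == price:
        seq += record(33)
        y *= 4 * seq
    return 5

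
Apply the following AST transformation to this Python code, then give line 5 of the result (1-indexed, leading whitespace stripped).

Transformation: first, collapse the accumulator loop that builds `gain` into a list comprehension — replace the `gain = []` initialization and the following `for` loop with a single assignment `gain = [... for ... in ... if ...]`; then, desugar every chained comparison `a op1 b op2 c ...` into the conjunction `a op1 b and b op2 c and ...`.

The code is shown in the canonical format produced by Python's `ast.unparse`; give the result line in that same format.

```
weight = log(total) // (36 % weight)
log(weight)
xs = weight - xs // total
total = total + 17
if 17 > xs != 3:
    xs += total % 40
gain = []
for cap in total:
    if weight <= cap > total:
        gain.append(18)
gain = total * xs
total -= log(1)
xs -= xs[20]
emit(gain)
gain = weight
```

Transformed code:
weight = log(total) // (36 % weight)
log(weight)
xs = weight - xs // total
total = total + 17
if 17 > xs and xs != 3:
    xs += total % 40
gain = [18 for cap in total if weight <= cap and cap > total]
gain = total * xs
total -= log(1)
xs -= xs[20]
emit(gain)
gain = weight

if 17 > xs and xs != 3:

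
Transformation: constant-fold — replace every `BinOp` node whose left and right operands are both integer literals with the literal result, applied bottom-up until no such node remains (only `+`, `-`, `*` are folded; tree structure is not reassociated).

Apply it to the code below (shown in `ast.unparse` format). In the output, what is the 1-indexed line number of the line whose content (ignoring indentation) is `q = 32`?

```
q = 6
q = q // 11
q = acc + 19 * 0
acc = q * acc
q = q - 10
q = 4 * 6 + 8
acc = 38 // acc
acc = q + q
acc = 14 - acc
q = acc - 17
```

Transformed code:
q = 6
q = q // 11
q = acc + 0
acc = q * acc
q = q - 10
q = 32
acc = 38 // acc
acc = q + q
acc = 14 - acc
q = acc - 17

6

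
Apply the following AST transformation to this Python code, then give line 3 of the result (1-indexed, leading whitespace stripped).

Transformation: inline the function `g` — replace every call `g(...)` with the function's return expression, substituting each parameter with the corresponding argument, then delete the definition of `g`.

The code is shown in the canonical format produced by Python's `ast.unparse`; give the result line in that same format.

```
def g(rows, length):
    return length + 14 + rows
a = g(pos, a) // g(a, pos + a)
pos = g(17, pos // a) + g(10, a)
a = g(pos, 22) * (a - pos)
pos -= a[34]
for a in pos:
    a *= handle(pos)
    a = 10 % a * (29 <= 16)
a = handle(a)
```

a = (22 + 14 + pos) * (a - pos)

Transformed code:
a = (a + 14 + pos) // (pos + a + 14 + a)
pos = pos // a + 14 + 17 + (a + 14 + 10)
a = (22 + 14 + pos) * (a - pos)
pos -= a[34]
for a in pos:
    a *= handle(pos)
    a = 10 % a * (29 <= 16)
a = handle(a)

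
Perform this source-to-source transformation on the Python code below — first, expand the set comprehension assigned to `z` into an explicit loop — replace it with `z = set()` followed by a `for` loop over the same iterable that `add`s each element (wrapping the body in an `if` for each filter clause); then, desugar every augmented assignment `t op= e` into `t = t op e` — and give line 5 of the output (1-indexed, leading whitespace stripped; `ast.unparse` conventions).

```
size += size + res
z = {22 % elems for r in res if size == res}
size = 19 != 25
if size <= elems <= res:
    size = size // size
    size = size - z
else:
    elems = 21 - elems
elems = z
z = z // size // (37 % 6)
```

Transformed code:
size = size + (size + res)
z = set()
for r in res:
    if size == res:
        z.add(22 % elems)
size = 19 != 25
if size <= elems <= res:
    size = size // size
    size = size - z
else:
    elems = 21 - elems
elems = z
z = z // size // (37 % 6)

z.add(22 % elems)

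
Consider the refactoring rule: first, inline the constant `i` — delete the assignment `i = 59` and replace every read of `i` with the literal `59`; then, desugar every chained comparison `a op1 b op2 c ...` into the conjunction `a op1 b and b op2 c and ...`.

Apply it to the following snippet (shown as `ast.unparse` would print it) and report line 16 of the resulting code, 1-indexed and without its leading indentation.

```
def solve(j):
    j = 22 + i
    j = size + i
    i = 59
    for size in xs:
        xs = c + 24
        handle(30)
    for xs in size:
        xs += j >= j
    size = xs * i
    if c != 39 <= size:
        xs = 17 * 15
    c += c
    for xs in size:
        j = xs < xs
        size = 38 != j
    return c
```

Transformed code:
def solve(j):
    j = 22 + 59
    j = size + 59
    for size in xs:
        xs = c + 24
        handle(30)
    for xs in size:
        xs += j >= j
    size = xs * 59
    if c != 39 and 39 <= size:
        xs = 17 * 15
    c += c
    for xs in size:
        j = xs < xs
        size = 38 != j
    return c

return c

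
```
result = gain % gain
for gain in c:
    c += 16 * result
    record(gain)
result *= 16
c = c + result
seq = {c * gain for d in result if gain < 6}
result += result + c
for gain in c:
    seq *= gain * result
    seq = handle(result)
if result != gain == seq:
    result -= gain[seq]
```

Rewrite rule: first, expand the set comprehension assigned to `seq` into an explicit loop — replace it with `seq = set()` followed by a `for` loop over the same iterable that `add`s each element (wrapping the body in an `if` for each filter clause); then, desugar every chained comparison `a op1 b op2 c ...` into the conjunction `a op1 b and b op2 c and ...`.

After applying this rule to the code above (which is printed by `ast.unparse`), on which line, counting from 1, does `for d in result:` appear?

8

Transformed code:
result = gain % gain
for gain in c:
    c += 16 * result
    record(gain)
result *= 16
c = c + result
seq = set()
for d in result:
    if gain < 6:
        seq.add(c * gain)
result += result + c
for gain in c:
    seq *= gain * result
    seq = handle(result)
if result != gain and gain == seq:
    result -= gain[seq]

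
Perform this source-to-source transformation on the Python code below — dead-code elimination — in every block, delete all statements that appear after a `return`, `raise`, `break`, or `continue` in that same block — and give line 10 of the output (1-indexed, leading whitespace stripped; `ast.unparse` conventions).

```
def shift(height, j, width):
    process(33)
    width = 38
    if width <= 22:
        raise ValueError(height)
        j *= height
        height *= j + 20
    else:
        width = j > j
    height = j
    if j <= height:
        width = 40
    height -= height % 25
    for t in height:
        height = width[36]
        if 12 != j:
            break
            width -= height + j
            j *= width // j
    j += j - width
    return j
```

width = 40

Transformed code:
def shift(height, j, width):
    process(33)
    width = 38
    if width <= 22:
        raise ValueError(height)
    else:
        width = j > j
    height = j
    if j <= height:
        width = 40
    height -= height % 25
    for t in height:
        height = width[36]
        if 12 != j:
            break
    j += j - width
    return j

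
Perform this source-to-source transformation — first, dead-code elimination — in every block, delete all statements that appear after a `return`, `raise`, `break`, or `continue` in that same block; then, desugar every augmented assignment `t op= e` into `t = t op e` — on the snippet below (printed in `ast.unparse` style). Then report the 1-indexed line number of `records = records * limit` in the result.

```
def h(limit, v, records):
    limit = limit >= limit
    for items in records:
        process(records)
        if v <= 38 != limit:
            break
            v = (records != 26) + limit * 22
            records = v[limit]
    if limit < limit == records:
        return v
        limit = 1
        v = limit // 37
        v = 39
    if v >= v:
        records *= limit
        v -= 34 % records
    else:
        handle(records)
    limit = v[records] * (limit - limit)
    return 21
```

10

Transformed code:
def h(limit, v, records):
    limit = limit >= limit
    for items in records:
        process(records)
        if v <= 38 != limit:
            break
    if limit < limit == records:
        return v
    if v >= v:
        records = records * limit
        v = v - 34 % records
    else:
        handle(records)
    limit = v[records] * (limit - limit)
    return 21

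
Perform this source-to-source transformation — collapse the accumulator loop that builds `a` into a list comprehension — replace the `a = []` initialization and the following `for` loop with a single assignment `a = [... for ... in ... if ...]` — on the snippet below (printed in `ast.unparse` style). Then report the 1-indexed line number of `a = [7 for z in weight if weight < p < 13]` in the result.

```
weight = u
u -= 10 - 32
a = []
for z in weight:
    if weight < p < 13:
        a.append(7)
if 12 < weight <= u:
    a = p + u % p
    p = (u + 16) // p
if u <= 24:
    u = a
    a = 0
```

3

Transformed code:
weight = u
u -= 10 - 32
a = [7 for z in weight if weight < p < 13]
if 12 < weight <= u:
    a = p + u % p
    p = (u + 16) // p
if u <= 24:
    u = a
    a = 0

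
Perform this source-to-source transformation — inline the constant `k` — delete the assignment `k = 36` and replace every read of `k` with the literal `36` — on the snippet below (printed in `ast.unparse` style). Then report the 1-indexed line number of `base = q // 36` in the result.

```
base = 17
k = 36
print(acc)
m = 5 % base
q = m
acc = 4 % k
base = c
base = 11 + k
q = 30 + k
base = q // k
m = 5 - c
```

9

Transformed code:
base = 17
print(acc)
m = 5 % base
q = m
acc = 4 % 36
base = c
base = 11 + 36
q = 30 + 36
base = q // 36
m = 5 - c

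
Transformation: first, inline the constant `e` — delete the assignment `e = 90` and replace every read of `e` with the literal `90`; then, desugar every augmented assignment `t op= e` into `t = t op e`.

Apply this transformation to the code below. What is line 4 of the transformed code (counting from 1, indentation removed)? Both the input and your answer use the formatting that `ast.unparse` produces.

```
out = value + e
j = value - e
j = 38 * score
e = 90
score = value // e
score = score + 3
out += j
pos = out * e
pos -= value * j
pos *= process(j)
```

score = value // 90

Transformed code:
out = value + 90
j = value - 90
j = 38 * score
score = value // 90
score = score + 3
out = out + j
pos = out * 90
pos = pos - value * j
pos = pos * process(j)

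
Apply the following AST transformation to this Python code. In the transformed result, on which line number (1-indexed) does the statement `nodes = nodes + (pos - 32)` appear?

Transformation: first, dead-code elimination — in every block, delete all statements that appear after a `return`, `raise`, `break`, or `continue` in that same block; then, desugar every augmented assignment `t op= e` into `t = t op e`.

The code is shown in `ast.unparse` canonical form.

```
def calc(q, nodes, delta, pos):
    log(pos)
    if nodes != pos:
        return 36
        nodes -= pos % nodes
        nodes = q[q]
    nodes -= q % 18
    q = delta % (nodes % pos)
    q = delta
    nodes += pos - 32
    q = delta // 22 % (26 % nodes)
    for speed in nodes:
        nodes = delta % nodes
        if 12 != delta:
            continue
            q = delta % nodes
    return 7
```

Transformed code:
def calc(q, nodes, delta, pos):
    log(pos)
    if nodes != pos:
        return 36
    nodes = nodes - q % 18
    q = delta % (nodes % pos)
    q = delta
    nodes = nodes + (pos - 32)
    q = delta // 22 % (26 % nodes)
    for speed in nodes:
        nodes = delta % nodes
        if 12 != delta:
            continue
    return 7

8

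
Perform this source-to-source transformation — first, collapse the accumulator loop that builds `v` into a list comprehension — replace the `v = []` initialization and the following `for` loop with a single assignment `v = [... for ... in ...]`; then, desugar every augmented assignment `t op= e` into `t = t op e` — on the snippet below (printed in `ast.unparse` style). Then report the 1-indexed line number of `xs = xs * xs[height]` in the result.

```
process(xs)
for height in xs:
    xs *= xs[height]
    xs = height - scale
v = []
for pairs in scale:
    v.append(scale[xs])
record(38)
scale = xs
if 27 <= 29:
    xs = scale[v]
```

Transformed code:
process(xs)
for height in xs:
    xs = xs * xs[height]
    xs = height - scale
v = [scale[xs] for pairs in scale]
record(38)
scale = xs
if 27 <= 29:
    xs = scale[v]

3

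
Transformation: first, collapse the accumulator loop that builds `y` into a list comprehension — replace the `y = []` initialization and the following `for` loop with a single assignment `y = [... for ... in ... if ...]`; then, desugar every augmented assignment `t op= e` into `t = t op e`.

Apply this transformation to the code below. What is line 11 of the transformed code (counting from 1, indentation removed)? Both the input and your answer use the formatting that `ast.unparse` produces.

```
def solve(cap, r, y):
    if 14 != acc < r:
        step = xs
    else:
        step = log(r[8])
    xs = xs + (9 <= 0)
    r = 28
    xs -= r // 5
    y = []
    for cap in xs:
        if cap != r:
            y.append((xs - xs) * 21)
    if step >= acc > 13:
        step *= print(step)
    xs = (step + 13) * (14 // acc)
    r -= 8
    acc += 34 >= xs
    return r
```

step = step * print(step)

Transformed code:
def solve(cap, r, y):
    if 14 != acc < r:
        step = xs
    else:
        step = log(r[8])
    xs = xs + (9 <= 0)
    r = 28
    xs = xs - r // 5
    y = [(xs - xs) * 21 for cap in xs if cap != r]
    if step >= acc > 13:
        step = step * print(step)
    xs = (step + 13) * (14 // acc)
    r = r - 8
    acc = acc + (34 >= xs)
    return r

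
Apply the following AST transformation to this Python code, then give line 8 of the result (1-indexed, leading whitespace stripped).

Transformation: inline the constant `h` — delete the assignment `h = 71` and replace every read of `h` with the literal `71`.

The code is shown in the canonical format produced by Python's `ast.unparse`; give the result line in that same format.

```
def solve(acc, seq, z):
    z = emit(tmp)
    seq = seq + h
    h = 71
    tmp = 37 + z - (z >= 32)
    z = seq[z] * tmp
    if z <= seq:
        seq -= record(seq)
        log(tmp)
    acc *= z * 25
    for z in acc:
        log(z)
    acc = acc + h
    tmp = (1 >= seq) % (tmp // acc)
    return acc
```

log(tmp)

Transformed code:
def solve(acc, seq, z):
    z = emit(tmp)
    seq = seq + 71
    tmp = 37 + z - (z >= 32)
    z = seq[z] * tmp
    if z <= seq:
        seq -= record(seq)
        log(tmp)
    acc *= z * 25
    for z in acc:
        log(z)
    acc = acc + 71
    tmp = (1 >= seq) % (tmp // acc)
    return acc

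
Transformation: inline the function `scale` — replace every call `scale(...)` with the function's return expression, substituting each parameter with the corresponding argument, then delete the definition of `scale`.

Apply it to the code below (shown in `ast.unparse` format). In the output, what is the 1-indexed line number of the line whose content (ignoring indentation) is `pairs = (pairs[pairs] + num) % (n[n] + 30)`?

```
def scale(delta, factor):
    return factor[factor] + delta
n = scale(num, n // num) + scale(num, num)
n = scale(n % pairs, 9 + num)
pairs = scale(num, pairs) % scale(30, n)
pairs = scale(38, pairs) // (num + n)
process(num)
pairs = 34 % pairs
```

Transformed code:
n = (n // num)[n // num] + num + (num[num] + num)
n = (9 + num)[9 + num] + n % pairs
pairs = (pairs[pairs] + num) % (n[n] + 30)
pairs = (pairs[pairs] + 38) // (num + n)
process(num)
pairs = 34 % pairs

3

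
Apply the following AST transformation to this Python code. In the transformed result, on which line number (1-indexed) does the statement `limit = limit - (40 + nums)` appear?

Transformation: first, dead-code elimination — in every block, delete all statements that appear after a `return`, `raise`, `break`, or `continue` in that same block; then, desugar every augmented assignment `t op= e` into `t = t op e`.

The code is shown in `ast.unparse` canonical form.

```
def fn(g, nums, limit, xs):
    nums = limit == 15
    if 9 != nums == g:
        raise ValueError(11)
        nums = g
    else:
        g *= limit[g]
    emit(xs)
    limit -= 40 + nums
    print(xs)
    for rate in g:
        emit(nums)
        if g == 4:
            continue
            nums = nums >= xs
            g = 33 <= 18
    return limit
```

8

Transformed code:
def fn(g, nums, limit, xs):
    nums = limit == 15
    if 9 != nums == g:
        raise ValueError(11)
    else:
        g = g * limit[g]
    emit(xs)
    limit = limit - (40 + nums)
    print(xs)
    for rate in g:
        emit(nums)
        if g == 4:
            continue
    return limit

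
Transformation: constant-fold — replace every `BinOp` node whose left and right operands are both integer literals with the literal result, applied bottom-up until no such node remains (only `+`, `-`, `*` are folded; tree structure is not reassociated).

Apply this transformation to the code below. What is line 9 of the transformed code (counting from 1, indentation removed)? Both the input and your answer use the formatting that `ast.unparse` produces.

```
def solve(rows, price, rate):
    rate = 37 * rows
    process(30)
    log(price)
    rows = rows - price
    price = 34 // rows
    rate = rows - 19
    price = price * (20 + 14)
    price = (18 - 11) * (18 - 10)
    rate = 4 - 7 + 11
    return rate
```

price = 56

Transformed code:
def solve(rows, price, rate):
    rate = 37 * rows
    process(30)
    log(price)
    rows = rows - price
    price = 34 // rows
    rate = rows - 19
    price = price * 34
    price = 56
    rate = 8
    return rate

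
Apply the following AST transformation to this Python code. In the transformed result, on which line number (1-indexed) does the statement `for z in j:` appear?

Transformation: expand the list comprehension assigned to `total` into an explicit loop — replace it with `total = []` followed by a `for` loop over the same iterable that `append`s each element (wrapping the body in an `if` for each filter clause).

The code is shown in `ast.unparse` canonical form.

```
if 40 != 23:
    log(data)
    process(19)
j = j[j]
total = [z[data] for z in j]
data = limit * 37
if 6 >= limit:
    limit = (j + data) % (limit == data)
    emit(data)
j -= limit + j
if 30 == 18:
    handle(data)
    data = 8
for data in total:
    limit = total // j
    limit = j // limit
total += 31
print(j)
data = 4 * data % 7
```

Transformed code:
if 40 != 23:
    log(data)
    process(19)
j = j[j]
total = []
for z in j:
    total.append(z[data])
data = limit * 37
if 6 >= limit:
    limit = (j + data) % (limit == data)
    emit(data)
j -= limit + j
if 30 == 18:
    handle(data)
    data = 8
for data in total:
    limit = total // j
    limit = j // limit
total += 31
print(j)
data = 4 * data % 7

6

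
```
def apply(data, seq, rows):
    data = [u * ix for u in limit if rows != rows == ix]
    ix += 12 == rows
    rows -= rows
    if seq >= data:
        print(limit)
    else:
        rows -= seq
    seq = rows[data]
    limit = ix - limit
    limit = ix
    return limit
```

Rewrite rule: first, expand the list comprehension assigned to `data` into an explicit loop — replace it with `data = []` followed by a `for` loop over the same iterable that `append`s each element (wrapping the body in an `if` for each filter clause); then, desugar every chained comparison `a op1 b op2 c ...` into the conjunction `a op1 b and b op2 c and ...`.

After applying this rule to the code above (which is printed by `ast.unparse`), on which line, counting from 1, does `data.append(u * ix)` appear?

Transformed code:
def apply(data, seq, rows):
    data = []
    for u in limit:
        if rows != rows and rows == ix:
            data.append(u * ix)
    ix += 12 == rows
    rows -= rows
    if seq >= data:
        print(limit)
    else:
        rows -= seq
    seq = rows[data]
    limit = ix - limit
    limit = ix
    return limit

5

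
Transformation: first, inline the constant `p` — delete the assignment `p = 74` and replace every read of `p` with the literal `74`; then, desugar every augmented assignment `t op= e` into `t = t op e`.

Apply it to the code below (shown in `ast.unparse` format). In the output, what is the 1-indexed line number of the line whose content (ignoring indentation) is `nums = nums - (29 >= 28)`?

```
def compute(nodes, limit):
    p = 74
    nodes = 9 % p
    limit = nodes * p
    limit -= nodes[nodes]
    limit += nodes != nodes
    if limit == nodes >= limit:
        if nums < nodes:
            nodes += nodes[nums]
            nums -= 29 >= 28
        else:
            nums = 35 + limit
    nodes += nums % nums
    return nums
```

9

Transformed code:
def compute(nodes, limit):
    nodes = 9 % 74
    limit = nodes * 74
    limit = limit - nodes[nodes]
    limit = limit + (nodes != nodes)
    if limit == nodes >= limit:
        if nums < nodes:
            nodes = nodes + nodes[nums]
            nums = nums - (29 >= 28)
        else:
            nums = 35 + limit
    nodes = nodes + nums % nums
    return nums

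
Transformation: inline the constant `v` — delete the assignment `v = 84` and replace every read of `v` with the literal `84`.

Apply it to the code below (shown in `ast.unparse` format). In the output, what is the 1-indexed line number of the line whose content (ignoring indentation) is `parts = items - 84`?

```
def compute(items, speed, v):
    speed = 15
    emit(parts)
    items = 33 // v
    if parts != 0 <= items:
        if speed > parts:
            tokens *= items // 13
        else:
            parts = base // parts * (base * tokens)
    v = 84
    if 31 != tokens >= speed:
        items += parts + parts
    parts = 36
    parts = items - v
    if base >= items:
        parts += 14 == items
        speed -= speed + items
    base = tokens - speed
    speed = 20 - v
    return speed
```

13

Transformed code:
def compute(items, speed, v):
    speed = 15
    emit(parts)
    items = 33 // 84
    if parts != 0 <= items:
        if speed > parts:
            tokens *= items // 13
        else:
            parts = base // parts * (base * tokens)
    if 31 != tokens >= speed:
        items += parts + parts
    parts = 36
    parts = items - 84
    if base >= items:
        parts += 14 == items
        speed -= speed + items
    base = tokens - speed
    speed = 20 - 84
    return speed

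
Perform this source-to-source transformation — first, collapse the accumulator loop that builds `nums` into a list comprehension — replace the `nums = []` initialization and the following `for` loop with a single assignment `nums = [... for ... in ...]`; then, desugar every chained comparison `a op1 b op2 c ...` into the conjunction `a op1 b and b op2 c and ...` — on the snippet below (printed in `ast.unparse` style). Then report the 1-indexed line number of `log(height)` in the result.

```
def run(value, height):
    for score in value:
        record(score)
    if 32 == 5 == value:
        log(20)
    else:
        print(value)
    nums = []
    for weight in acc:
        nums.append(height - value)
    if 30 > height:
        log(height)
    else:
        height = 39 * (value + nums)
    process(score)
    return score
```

10

Transformed code:
def run(value, height):
    for score in value:
        record(score)
    if 32 == 5 and 5 == value:
        log(20)
    else:
        print(value)
    nums = [height - value for weight in acc]
    if 30 > height:
        log(height)
    else:
        height = 39 * (value + nums)
    process(score)
    return score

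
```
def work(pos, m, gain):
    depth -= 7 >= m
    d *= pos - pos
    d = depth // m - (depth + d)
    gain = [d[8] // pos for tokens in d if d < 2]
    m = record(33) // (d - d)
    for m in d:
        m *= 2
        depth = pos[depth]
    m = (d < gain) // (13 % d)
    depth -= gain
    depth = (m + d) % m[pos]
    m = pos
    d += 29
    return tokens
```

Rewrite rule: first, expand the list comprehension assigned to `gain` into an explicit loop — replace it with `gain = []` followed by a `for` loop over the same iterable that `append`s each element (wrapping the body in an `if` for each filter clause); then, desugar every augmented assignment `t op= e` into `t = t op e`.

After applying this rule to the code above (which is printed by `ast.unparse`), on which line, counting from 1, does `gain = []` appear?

5

Transformed code:
def work(pos, m, gain):
    depth = depth - (7 >= m)
    d = d * (pos - pos)
    d = depth // m - (depth + d)
    gain = []
    for tokens in d:
        if d < 2:
            gain.append(d[8] // pos)
    m = record(33) // (d - d)
    for m in d:
        m = m * 2
        depth = pos[depth]
    m = (d < gain) // (13 % d)
    depth = depth - gain
    depth = (m + d) % m[pos]
    m = pos
    d = d + 29
    return tokens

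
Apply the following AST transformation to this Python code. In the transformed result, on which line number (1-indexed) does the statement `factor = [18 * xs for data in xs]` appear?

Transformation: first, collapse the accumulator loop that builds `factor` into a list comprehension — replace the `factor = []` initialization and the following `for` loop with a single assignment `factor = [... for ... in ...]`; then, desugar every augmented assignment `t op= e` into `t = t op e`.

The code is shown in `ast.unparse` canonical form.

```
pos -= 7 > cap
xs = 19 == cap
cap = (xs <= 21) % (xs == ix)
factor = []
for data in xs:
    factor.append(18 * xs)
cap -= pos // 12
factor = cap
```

4

Transformed code:
pos = pos - (7 > cap)
xs = 19 == cap
cap = (xs <= 21) % (xs == ix)
factor = [18 * xs for data in xs]
cap = cap - pos // 12
factor = cap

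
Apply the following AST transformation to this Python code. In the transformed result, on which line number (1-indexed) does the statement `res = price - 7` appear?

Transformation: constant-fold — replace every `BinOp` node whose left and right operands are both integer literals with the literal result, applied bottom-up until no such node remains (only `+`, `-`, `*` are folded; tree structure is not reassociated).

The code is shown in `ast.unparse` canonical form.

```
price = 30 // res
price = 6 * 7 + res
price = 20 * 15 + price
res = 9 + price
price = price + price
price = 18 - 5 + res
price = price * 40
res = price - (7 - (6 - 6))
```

Transformed code:
price = 30 // res
price = 42 + res
price = 300 + price
res = 9 + price
price = price + price
price = 13 + res
price = price * 40
res = price - 7

8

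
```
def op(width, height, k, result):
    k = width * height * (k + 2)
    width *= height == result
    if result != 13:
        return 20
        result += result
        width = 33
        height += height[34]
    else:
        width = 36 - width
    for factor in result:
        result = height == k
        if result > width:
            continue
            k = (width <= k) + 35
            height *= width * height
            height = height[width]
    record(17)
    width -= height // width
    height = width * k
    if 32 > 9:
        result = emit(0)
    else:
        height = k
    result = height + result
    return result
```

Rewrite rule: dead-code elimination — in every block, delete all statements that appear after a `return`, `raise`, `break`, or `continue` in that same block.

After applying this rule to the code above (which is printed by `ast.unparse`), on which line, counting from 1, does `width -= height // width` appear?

13

Transformed code:
def op(width, height, k, result):
    k = width * height * (k + 2)
    width *= height == result
    if result != 13:
        return 20
    else:
        width = 36 - width
    for factor in result:
        result = height == k
        if result > width:
            continue
    record(17)
    width -= height // width
    height = width * k
    if 32 > 9:
        result = emit(0)
    else:
        height = k
    result = height + result
    return result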